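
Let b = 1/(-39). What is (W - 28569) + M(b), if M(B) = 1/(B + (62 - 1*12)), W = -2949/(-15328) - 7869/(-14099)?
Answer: -12032862860009757/421197360928 ≈ -28568.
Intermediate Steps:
b = -1/39 ≈ -0.025641
W = 162193983/216109472 (W = -2949*(-1/15328) - 7869*(-1/14099) = 2949/15328 + 7869/14099 = 162193983/216109472 ≈ 0.75052)
M(B) = 1/(50 + B) (M(B) = 1/(B + (62 - 12)) = 1/(B + 50) = 1/(50 + B))
(W - 28569) + M(b) = (162193983/216109472 - 28569) + 1/(50 - 1/39) = -6173869311585/216109472 + 1/(1949/39) = -6173869311585/216109472 + 39/1949 = -12032862860009757/421197360928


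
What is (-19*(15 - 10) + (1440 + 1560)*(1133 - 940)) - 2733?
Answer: 576172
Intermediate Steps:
(-19*(15 - 10) + (1440 + 1560)*(1133 - 940)) - 2733 = (-19*5 + 3000*193) - 2733 = (-95 + 579000) - 2733 = 578905 - 2733 = 576172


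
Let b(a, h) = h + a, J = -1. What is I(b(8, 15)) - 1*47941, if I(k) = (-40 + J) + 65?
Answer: -47917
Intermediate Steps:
b(a, h) = a + h
I(k) = 24 (I(k) = (-40 - 1) + 65 = -41 + 65 = 24)
I(b(8, 15)) - 1*47941 = 24 - 1*47941 = 24 - 47941 = -47917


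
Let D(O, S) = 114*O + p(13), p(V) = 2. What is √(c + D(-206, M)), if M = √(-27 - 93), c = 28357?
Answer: 5*√195 ≈ 69.821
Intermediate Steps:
M = 2*I*√30 (M = √(-120) = 2*I*√30 ≈ 10.954*I)
D(O, S) = 2 + 114*O (D(O, S) = 114*O + 2 = 2 + 114*O)
√(c + D(-206, M)) = √(28357 + (2 + 114*(-206))) = √(28357 + (2 - 23484)) = √(28357 - 23482) = √4875 = 5*√195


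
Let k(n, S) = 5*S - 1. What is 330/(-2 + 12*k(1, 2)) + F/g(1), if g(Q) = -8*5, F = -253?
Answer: 20009/2120 ≈ 9.4382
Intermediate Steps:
k(n, S) = -1 + 5*S
g(Q) = -40
330/(-2 + 12*k(1, 2)) + F/g(1) = 330/(-2 + 12*(-1 + 5*2)) - 253/(-40) = 330/(-2 + 12*(-1 + 10)) - 253*(-1/40) = 330/(-2 + 12*9) + 253/40 = 330/(-2 + 108) + 253/40 = 330/106 + 253/40 = 330*(1/106) + 253/40 = 165/53 + 253/40 = 20009/2120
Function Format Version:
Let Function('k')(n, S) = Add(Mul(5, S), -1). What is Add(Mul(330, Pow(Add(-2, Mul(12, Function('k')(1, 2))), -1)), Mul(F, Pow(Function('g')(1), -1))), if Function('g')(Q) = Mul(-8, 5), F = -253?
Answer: Rational(20009, 2120) ≈ 9.4382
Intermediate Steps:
Function('k')(n, S) = Add(-1, Mul(5, S))
Function('g')(Q) = -40
Add(Mul(330, Pow(Add(-2, Mul(12, Function('k')(1, 2))), -1)), Mul(F, Pow(Function('g')(1), -1))) = Add(Mul(330, Pow(Add(-2, Mul(12, Add(-1, Mul(5, 2)))), -1)), Mul(-253, Pow(-40, -1))) = Add(Mul(330, Pow(Add(-2, Mul(12, Add(-1, 10))), -1)), Mul(-253, Rational(-1, 40))) = Add(Mul(330, Pow(Add(-2, Mul(12, 9)), -1)), Rational(253, 40)) = Add(Mul(330, Pow(Add(-2, 108), -1)), Rational(253, 40)) = Add(Mul(330, Pow(106, -1)), Rational(253, 40)) = Add(Mul(330, Rational(1, 106)), Rational(253, 40)) = Add(Rational(165, 53), Rational(253, 40)) = Rational(20009, 2120)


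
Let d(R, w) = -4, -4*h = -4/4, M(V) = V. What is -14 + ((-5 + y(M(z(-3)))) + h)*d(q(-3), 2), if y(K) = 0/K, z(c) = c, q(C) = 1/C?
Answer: 5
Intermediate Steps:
h = 1/4 (h = -(-1)/4 = -1/4*(-1) = 1/4 ≈ 0.25000)
y(K) = 0
-14 + ((-5 + y(M(z(-3)))) + h)*d(q(-3), 2) = -14 + ((-5 + 0) + 1/4)*(-4) = -14 + (-5 + 1/4)*(-4) = -14 - 19/4*(-4) = -14 + 19 = 5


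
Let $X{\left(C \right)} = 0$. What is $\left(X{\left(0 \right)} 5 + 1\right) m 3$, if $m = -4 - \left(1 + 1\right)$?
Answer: $-18$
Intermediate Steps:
$m = -6$ ($m = -4 - 2 = -6$)
$\left(X{\left(0 \right)} 5 + 1\right) m 3 = \left(0 \cdot 5 + 1\right) \left(-6\right) 3 = \left(0 + 1\right) \left(-6\right) 3 = 1 \left(-6\right) 3 = \left(-6\right) 3 = -18$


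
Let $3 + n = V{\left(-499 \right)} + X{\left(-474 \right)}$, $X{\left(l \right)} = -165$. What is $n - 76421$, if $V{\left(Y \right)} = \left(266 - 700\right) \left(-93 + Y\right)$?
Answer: $180339$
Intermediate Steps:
$V{\left(Y \right)} = 40362 - 434 Y$ ($V{\left(Y \right)} = - 434 \left(-93 + Y\right) = 40362 - 434 Y$)
$n = 256760$ ($n = -3 + \left(\left(40362 - -216566\right) - 165\right) = -3 + \left(\left(40362 + 216566\right) - 165\right) = -3 + \left(256928 - 165\right) = -3 + 256763 = 256760$)
$n - 76421 = 256760 - 76421 = 180339$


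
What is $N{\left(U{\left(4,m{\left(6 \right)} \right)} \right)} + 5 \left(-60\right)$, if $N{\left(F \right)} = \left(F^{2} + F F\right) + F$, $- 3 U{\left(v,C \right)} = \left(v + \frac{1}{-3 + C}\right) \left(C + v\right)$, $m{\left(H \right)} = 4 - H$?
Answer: $- \frac{65182}{225} \approx -289.7$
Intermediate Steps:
$U{\left(v,C \right)} = - \frac{\left(C + v\right) \left(v + \frac{1}{-3 + C}\right)}{3}$ ($U{\left(v,C \right)} = - \frac{\left(v + \frac{1}{-3 + C}\right) \left(C + v\right)}{3} = - \frac{\left(C + v\right) \left(v + \frac{1}{-3 + C}\right)}{3}$)
$N{\left(F \right)} = F + 2 F^{2}$ ($N{\left(F \right)} = \left(F^{2} + F^{2}\right) + F = 2 F^{2} + F = F + 2 F^{2}$)
$N{\left(U{\left(4,m{\left(6 \right)} \right)} \right)} + 5 \left(-60\right) = \frac{- (4 - 6) - 4 + 3 \cdot 4^{2} - \left(4 - 6\right) 4^{2} - 4 \left(4 - 6\right)^{2} + 3 \left(4 - 6\right) 4}{3 \left(-3 + \left(4 - 6\right)\right)} \left(1 + 2 \frac{- (4 - 6) - 4 + 3 \cdot 4^{2} - \left(4 - 6\right) 4^{2} - 4 \left(4 - 6\right)^{2} + 3 \left(4 - 6\right) 4}{3 \left(-3 + \left(4 - 6\right)\right)}\right) + 5 \left(-60\right) = \frac{- (4 - 6) - 4 + 3 \cdot 16 - \left(4 - 6\right) 16 - 4 \left(4 - 6\right)^{2} + 3 \left(4 - 6\right) 4}{3 \left(-3 + \left(4 - 6\right)\right)} \left(1 + 2 \frac{- (4 - 6) - 4 + 3 \cdot 16 - \left(4 - 6\right) 16 - 4 \left(4 - 6\right)^{2} + 3 \left(4 - 6\right) 4}{3 \left(-3 + \left(4 - 6\right)\right)}\right) - 300 = \frac{\left(-1\right) \left(-2\right) - 4 + 48 - \left(-2\right) 16 - 4 \left(-2\right)^{2} + 3 \left(-2\right) 4}{3 \left(-3 - 2\right)} \left(1 + 2 \frac{\left(-1\right) \left(-2\right) - 4 + 48 - \left(-2\right) 16 - 4 \left(-2\right)^{2} + 3 \left(-2\right) 4}{3 \left(-3 - 2\right)}\right) - 300 = \frac{2 - 4 + 48 + 32 - 4 \cdot 4 - 24}{3 \left(-5\right)} \left(1 + 2 \frac{2 - 4 + 48 + 32 - 4 \cdot 4 - 24}{3 \left(-5\right)}\right) - 300 = \frac{1}{3} \left(- \frac{1}{5}\right) \left(2 - 4 + 48 + 32 - 16 - 24\right) \left(1 + 2 \cdot \frac{1}{3} \left(- \frac{1}{5}\right) \left(2 - 4 + 48 + 32 - 16 - 24\right)\right) - 300 = \frac{1}{3} \left(- \frac{1}{5}\right) 38 \left(1 + 2 \cdot \frac{1}{3} \left(- \frac{1}{5}\right) 38\right) - 300 = - \frac{38 \left(1 + 2 \left(- \frac{38}{15}\right)\right)}{15} - 300 = - \frac{38 \left(1 - \frac{76}{15}\right)}{15} - 300 = \left(- \frac{38}{15}\right) \left(- \frac{61}{15}\right) - 300 = \frac{2318}{225} - 300 = - \frac{65182}{225}$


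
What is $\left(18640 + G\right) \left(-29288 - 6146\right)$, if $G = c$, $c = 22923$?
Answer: $-1472743342$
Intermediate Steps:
$G = 22923$
$\left(18640 + G\right) \left(-29288 - 6146\right) = \left(18640 + 22923\right) \left(-29288 - 6146\right) = 41563 \left(-35434\right) = -1472743342$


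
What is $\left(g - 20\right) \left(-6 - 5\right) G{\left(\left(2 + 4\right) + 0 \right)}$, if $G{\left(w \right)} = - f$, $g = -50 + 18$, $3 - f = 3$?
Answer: $0$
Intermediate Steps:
$f = 0$ ($f = 3 - 3 = 0$)
$g = -32$
$G{\left(w \right)} = 0$ ($G{\left(w \right)} = \left(-1\right) 0 = 0$)
$\left(g - 20\right) \left(-6 - 5\right) G{\left(\left(2 + 4\right) + 0 \right)} = \left(-32 - 20\right) \left(-6 - 5\right) 0 = - 52 \left(\left(-11\right) 0\right) = \left(-52\right) 0 = 0$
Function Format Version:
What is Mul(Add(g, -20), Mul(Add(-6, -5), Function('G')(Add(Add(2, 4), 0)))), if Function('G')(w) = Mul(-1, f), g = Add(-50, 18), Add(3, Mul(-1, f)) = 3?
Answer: 0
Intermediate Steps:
f = 0 (f = Add(3, Mul(-1, 3)) = Add(3, -3) = 0)
g = -32
Function('G')(w) = 0 (Function('G')(w) = Mul(-1, 0) = 0)
Mul(Add(g, -20), Mul(Add(-6, -5), Function('G')(Add(Add(2, 4), 0)))) = Mul(Add(-32, -20), Mul(Add(-6, -5), 0)) = Mul(-52, Mul(-11, 0)) = Mul(-52, 0) = 0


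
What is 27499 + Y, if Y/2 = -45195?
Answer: -62891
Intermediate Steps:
Y = -90390 (Y = 2*(-45195) = -90390)
27499 + Y = 27499 - 90390 = -62891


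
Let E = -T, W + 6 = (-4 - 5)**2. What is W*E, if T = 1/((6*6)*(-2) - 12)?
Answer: 25/28 ≈ 0.89286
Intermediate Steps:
W = 75 (W = -6 + (-4 - 5)**2 = -6 + (-9)**2 = -6 + 81 = 75)
T = -1/84 (T = 1/(36*(-2) - 12) = 1/(-72 - 12) = 1/(-84) = -1/84 ≈ -0.011905)
E = 1/84 (E = -1*(-1/84) = 1/84 ≈ 0.011905)
W*E = 75*(1/84) = 25/28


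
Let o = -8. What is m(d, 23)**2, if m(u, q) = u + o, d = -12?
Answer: 400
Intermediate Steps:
m(u, q) = -8 + u (m(u, q) = u - 8 = -8 + u)
m(d, 23)**2 = (-8 - 12)**2 = (-20)**2 = 400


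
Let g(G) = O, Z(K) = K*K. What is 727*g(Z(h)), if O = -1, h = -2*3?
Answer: -727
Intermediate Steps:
h = -6
Z(K) = K**2
g(G) = -1
727*g(Z(h)) = 727*(-1) = -727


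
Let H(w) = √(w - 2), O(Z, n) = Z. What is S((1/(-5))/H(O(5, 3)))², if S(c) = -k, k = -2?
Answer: 4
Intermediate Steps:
H(w) = √(-2 + w)
S(c) = 2 (S(c) = -1*(-2) = 2)
S((1/(-5))/H(O(5, 3)))² = 2² = 4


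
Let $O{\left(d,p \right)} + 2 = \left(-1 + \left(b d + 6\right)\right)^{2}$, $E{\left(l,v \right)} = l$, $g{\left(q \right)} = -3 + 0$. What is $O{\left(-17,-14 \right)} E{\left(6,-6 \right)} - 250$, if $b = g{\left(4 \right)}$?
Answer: $18554$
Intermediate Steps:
$g{\left(q \right)} = -3$
$b = -3$
$O{\left(d,p \right)} = -2 + \left(5 - 3 d\right)^{2}$ ($O{\left(d,p \right)} = -2 + \left(-1 - \left(-6 + 3 d\right)\right)^{2} = -2 + \left(5 - 3 d\right)^{2}$)
$O{\left(-17,-14 \right)} E{\left(6,-6 \right)} - 250 = \left(-2 + \left(-5 + 3 \left(-17\right)\right)^{2}\right) 6 - 250 = \left(-2 + \left(-5 - 51\right)^{2}\right) 6 - 250 = \left(-2 + \left(-56\right)^{2}\right) 6 - 250 = \left(-2 + 3136\right) 6 - 250 = 3134 \cdot 6 - 250 = 18804 - 250 = 18554$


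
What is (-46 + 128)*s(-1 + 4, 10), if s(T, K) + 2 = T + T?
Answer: 328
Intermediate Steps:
s(T, K) = -2 + 2*T (s(T, K) = -2 + (T + T) = -2 + 2*T)
(-46 + 128)*s(-1 + 4, 10) = (-46 + 128)*(-2 + 2*(-1 + 4)) = 82*(-2 + 2*3) = 82*(-2 + 6) = 82*4 = 328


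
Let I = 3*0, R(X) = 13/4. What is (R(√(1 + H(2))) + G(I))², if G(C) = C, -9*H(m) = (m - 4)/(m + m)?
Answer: 169/16 ≈ 10.563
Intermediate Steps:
H(m) = -(-4 + m)/(18*m) (H(m) = -(m - 4)/(9*(m + m)) = -(-4 + m)/(9*(2*m)) = -(-4 + m)*1/(2*m)/9 = -(-4 + m)/(18*m))
R(X) = 13/4 (R(X) = 13*(¼) = 13/4)
I = 0
(R(√(1 + H(2))) + G(I))² = (13/4 + 0)² = (13/4)² = 169/16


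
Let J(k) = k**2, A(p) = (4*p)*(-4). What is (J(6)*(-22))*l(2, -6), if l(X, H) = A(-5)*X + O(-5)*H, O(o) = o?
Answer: -150480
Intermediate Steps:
A(p) = -16*p
l(X, H) = -5*H + 80*X (l(X, H) = (-16*(-5))*X - 5*H = 80*X - 5*H = -5*H + 80*X)
(J(6)*(-22))*l(2, -6) = (6**2*(-22))*(-5*(-6) + 80*2) = (36*(-22))*(30 + 160) = -792*190 = -150480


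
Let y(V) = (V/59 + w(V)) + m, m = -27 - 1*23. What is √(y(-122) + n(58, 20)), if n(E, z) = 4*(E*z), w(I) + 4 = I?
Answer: √15531986/59 ≈ 66.798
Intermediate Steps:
w(I) = -4 + I
m = -50 (m = -27 - 23 = -50)
n(E, z) = 4*E*z
y(V) = -54 + 60*V/59 (y(V) = (V/59 + (-4 + V)) - 50 = (-4 + 60*V/59) - 50 = -54 + 60*V/59)
√(y(-122) + n(58, 20)) = √((-54 + (60/59)*(-122)) + 4*58*20) = √((-54 - 7320/59) + 4640) = √(-10506/59 + 4640) = √(263254/59) = √15531986/59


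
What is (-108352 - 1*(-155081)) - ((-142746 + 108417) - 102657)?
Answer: 183715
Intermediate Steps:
(-108352 - 1*(-155081)) - ((-142746 + 108417) - 102657) = (-108352 + 155081) - (-34329 - 102657) = 46729 - 1*(-136986) = 46729 + 136986 = 183715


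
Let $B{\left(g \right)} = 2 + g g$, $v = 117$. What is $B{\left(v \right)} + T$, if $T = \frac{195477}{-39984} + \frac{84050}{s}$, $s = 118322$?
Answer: $\frac{10792028726929}{788497808} \approx 13687.0$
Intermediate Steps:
$T = - \frac{3294762399}{788497808}$ ($T = \frac{195477}{-39984} + \frac{84050}{118322} = 195477 \left(- \frac{1}{39984}\right) + 84050 \cdot \frac{1}{118322} = - \frac{65159}{13328} + \frac{42025}{59161} = - \frac{3294762399}{788497808} \approx -4.1785$)
$B{\left(g \right)} = 2 + g^{2}$
$B{\left(v \right)} + T = \left(2 + 117^{2}\right) - \frac{3294762399}{788497808} = \left(2 + 13689\right) - \frac{3294762399}{788497808} = 13691 - \frac{3294762399}{788497808} = \frac{10792028726929}{788497808}$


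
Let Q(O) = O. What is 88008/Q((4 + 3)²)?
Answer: 88008/49 ≈ 1796.1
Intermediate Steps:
88008/Q((4 + 3)²) = 88008/((4 + 3)²) = 88008/(7²) = 88008/49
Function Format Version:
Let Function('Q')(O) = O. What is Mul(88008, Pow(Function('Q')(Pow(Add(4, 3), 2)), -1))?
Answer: Rational(88008, 49) ≈ 1796.1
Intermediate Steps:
Mul(88008, Pow(Function('Q')(Pow(Add(4, 3), 2)), -1)) = Mul(88008, Pow(Pow(Add(4, 3), 2), -1)) = Mul(88008, Pow(Pow(7, 2), -1)) = Mul(88008, Pow(49, -1)) = Mul(88008, Rational(1, 49)) = Rational(88008, 49)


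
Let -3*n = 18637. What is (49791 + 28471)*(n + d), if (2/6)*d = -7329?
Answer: -6620808676/3 ≈ -2.2069e+9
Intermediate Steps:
d = -21987 (d = 3*(-7329) = -21987)
n = -18637/3 (n = -⅓*18637 = -18637/3 ≈ -6212.3)
(49791 + 28471)*(n + d) = (49791 + 28471)*(-18637/3 - 21987) = 78262*(-84598/3) = -6620808676/3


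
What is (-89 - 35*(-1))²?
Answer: 2916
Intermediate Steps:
(-89 - 35*(-1))² = (-89 - 5*(-7))² = (-89 + 35)² = (-54)² = 2916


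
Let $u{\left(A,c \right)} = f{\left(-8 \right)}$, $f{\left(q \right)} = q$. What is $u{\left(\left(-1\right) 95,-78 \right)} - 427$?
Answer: $-435$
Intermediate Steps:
$u{\left(A,c \right)} = -8$
$u{\left(\left(-1\right) 95,-78 \right)} - 427 = -8 - 427 = -435$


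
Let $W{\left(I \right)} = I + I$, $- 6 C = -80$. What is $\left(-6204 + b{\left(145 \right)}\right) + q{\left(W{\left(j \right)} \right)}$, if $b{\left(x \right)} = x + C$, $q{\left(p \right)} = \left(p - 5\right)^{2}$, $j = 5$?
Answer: $- \frac{18062}{3} \approx -6020.7$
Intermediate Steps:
$C = \frac{40}{3}$ ($C = \left(- \frac{1}{6}\right) \left(-80\right) = \frac{40}{3} \approx 13.333$)
$W{\left(I \right)} = 2 I$
$q{\left(p \right)} = \left(-5 + p\right)^{2}$
$b{\left(x \right)} = \frac{40}{3} + x$ ($b{\left(x \right)} = x + \frac{40}{3} = \frac{40}{3} + x$)
$\left(-6204 + b{\left(145 \right)}\right) + q{\left(W{\left(j \right)} \right)} = \left(-6204 + \left(\frac{40}{3} + 145\right)\right) + \left(-5 + 2 \cdot 5\right)^{2} = \left(-6204 + \frac{475}{3}\right) + \left(-5 + 10\right)^{2} = - \frac{18137}{3} + 5^{2} = - \frac{18137}{3} + 25 = - \frac{18062}{3}$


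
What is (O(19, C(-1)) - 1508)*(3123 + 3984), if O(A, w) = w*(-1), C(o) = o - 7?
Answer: -10660500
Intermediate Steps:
C(o) = -7 + o
O(A, w) = -w
(O(19, C(-1)) - 1508)*(3123 + 3984) = (-(-7 - 1) - 1508)*(3123 + 3984) = (-1*(-8) - 1508)*7107 = (8 - 1508)*7107 = -1500*7107 = -10660500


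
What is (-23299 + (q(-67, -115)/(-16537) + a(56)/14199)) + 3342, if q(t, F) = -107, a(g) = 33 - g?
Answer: -4686079339949/234808863 ≈ -19957.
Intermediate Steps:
(-23299 + (q(-67, -115)/(-16537) + a(56)/14199)) + 3342 = (-23299 + (-107/(-16537) + (33 - 1*56)/14199)) + 3342 = (-23299 + (-107*(-1/16537) + (33 - 56)*(1/14199))) + 3342 = (-23299 + (107/16537 - 23*1/14199)) + 3342 = (-23299 + (107/16537 - 23/14199)) + 3342 = (-23299 + 1138942/234808863) + 3342 = -5470810560095/234808863 + 3342 = -4686079339949/234808863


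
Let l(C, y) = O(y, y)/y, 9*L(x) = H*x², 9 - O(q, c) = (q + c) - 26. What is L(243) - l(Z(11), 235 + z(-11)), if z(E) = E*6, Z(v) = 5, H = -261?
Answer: -289398846/169 ≈ -1.7124e+6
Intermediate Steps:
z(E) = 6*E
O(q, c) = 35 - c - q (O(q, c) = 9 - ((q + c) - 26) = 9 - ((c + q) - 26) = 9 - (-26 + c + q) = 9 + (26 - c - q) = 35 - c - q)
L(x) = -29*x² (L(x) = (-261*x²)/9 = -29*x²)
l(C, y) = (35 - 2*y)/y (l(C, y) = (35 - y - y)/y = (35 - 2*y)/y)
L(243) - l(Z(11), 235 + z(-11)) = -29*243² - (-2 + 35/(235 + 6*(-11))) = -29*59049 - (-2 + 35/(235 - 66)) = -1712421 - (-2 + 35/169) = -1712421 - 1*(-303/169) = -1712421 + 303/169 = -289398846/169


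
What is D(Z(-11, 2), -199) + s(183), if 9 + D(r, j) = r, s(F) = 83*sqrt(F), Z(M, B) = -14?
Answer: -23 + 83*sqrt(183) ≈ 1099.8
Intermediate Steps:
D(r, j) = -9 + r
D(Z(-11, 2), -199) + s(183) = (-9 - 14) + 83*sqrt(183) = -23 + 83*sqrt(183)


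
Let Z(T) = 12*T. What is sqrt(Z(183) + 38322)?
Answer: 3*sqrt(4502) ≈ 201.29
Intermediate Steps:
sqrt(Z(183) + 38322) = sqrt(12*183 + 38322) = sqrt(2196 + 38322) = sqrt(40518) = 3*sqrt(4502)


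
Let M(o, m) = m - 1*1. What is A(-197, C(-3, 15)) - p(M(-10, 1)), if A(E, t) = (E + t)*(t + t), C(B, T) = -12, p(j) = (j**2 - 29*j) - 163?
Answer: 5179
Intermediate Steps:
M(o, m) = -1 + m (M(o, m) = m - 1 = -1 + m)
p(j) = -163 + j**2 - 29*j
A(E, t) = 2*t*(E + t) (A(E, t) = (E + t)*(2*t) = 2*t*(E + t))
A(-197, C(-3, 15)) - p(M(-10, 1)) = 2*(-12)*(-197 - 12) - (-163 + (-1 + 1)**2 - 29*(-1 + 1)) = 2*(-12)*(-209) - (-163 + 0**2 - 29*0) = 5016 - (-163 + 0 + 0) = 5016 - 1*(-163) = 5016 + 163 = 5179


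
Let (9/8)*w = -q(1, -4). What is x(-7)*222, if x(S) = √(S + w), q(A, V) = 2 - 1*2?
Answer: 222*I*√7 ≈ 587.36*I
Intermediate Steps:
q(A, V) = 0 (q(A, V) = 2 - 2 = 0)
w = 0 (w = 8*(-1*0)/9 = (8/9)*0 = 0)
x(S) = √S (x(S) = √(S + 0) = √S)
x(-7)*222 = √(-7)*222 = (I*√7)*222 = 222*I*√7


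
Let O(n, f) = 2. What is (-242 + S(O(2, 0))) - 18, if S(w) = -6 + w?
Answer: -264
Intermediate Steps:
(-242 + S(O(2, 0))) - 18 = (-242 + (-6 + 2)) - 18 = (-242 - 4) - 18 = -246 - 18 = -264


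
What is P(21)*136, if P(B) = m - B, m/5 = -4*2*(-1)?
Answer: 2584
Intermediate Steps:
m = 40 (m = 5*(-4*2*(-1)) = 5*(-8*(-1)) = 5*8 = 40)
P(B) = 40 - B
P(21)*136 = (40 - 1*21)*136 = (40 - 21)*136 = 19*136 = 2584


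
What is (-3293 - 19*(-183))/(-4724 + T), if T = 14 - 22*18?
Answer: -4/111 ≈ -0.036036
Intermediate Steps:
T = -382 (T = 14 - 396 = -382)
(-3293 - 19*(-183))/(-4724 + T) = (-3293 - 19*(-183))/(-4724 - 382) = (-3293 + 3477)/(-5106) = 184*(-1/5106) = -4/111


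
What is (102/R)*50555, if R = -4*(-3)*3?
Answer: 859435/6 ≈ 1.4324e+5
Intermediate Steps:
R = 36 (R = 12*3 = 36)
(102/R)*50555 = (102/36)*50555 = (102*(1/36))*50555 = (17/6)*50555 = 859435/6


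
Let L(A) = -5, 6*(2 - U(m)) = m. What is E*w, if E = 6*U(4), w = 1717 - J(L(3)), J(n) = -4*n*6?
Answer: 12776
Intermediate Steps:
U(m) = 2 - m/6
J(n) = -24*n
w = 1597 (w = 1717 - (-24)*(-5) = 1717 - 1*120 = 1717 - 120 = 1597)
E = 8 (E = 6*(2 - ⅙*4) = 6*(2 - ⅔) = 6*(4/3) = 8)
E*w = 8*1597 = 12776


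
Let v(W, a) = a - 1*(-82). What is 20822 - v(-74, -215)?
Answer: 20955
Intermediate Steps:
v(W, a) = 82 + a (v(W, a) = a + 82 = 82 + a)
20822 - v(-74, -215) = 20822 - (82 - 215) = 20822 - 1*(-133) = 20822 + 133 = 20955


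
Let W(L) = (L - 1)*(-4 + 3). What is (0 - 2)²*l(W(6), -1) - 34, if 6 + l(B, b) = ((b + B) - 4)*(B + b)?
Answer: 182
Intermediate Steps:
W(L) = 1 - L (W(L) = (-1 + L)*(-1) = 1 - L)
l(B, b) = -6 + (B + b)*(-4 + B + b) (l(B, b) = -6 + ((b + B) - 4)*(B + b) = -6 + ((B + b) - 4)*(B + b) = -6 + (-4 + B + b)*(B + b) = -6 + (B + b)*(-4 + B + b))
(0 - 2)²*l(W(6), -1) - 34 = (0 - 2)²*(-6 + (1 - 1*6)² + (-1)² - 4*(1 - 1*6) - 4*(-1) + 2*(1 - 1*6)*(-1)) - 34 = (-2)²*(-6 + (1 - 6)² + 1 - 4*(1 - 6) + 4 + 2*(1 - 6)*(-1)) - 34 = 4*(-6 + (-5)² + 1 - 4*(-5) + 4 + 2*(-5)*(-1)) - 34 = 4*(-6 + 25 + 1 + 20 + 4 + 10) - 34 = 4*54 - 34 = 216 - 34 = 182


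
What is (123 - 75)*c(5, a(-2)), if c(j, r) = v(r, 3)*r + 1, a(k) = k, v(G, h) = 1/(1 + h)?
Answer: 24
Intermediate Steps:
c(j, r) = 1 + r/4 (c(j, r) = r/(1 + 3) + 1 = r/4 + 1 = 1 + r/4)
(123 - 75)*c(5, a(-2)) = (123 - 75)*(1 + (1/4)*(-2)) = 48*(1 - 1/2) = 48*(1/2) = 24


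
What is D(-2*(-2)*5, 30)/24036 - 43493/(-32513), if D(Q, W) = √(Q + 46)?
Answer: 713/533 + √66/24036 ≈ 1.3380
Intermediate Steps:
D(Q, W) = √(46 + Q)
D(-2*(-2)*5, 30)/24036 - 43493/(-32513) = √(46 - 2*(-2)*5)/24036 - 43493/(-32513) = √(46 + 4*5)*(1/24036) - 43493*(-1/32513) = √(46 + 20)*(1/24036) + 713/533 = √66*(1/24036) + 713/533 = √66/24036 + 713/533 = 713/533 + √66/24036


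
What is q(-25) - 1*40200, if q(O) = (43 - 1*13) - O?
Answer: -40145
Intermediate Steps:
q(O) = 30 - O (q(O) = (43 - 13) - O = 30 - O)
q(-25) - 1*40200 = (30 - 1*(-25)) - 1*40200 = (30 + 25) - 40200 = 55 - 40200 = -40145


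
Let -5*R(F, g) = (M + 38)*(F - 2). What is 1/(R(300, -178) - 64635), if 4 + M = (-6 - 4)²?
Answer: -5/363107 ≈ -1.3770e-5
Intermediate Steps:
M = 96 (M = -4 + (-6 - 4)² = -4 + (-10)² = -4 + 100 = 96)
R(F, g) = 268/5 - 134*F/5 (R(F, g) = -(96 + 38)*(F - 2)/5 = -134*(-2 + F)/5 = -(-268 + 134*F)/5 = 268/5 - 134*F/5)
1/(R(300, -178) - 64635) = 1/((268/5 - 134/5*300) - 64635) = 1/((268/5 - 8040) - 64635) = 1/(-39932/5 - 64635) = 1/(-363107/5) = -5/363107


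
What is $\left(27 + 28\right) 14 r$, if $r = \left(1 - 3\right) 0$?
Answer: $0$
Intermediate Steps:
$r = 0$ ($r = \left(-2\right) 0 = 0$)
$\left(27 + 28\right) 14 r = \left(27 + 28\right) 14 \cdot 0 = 55 \cdot 14 \cdot 0 = 770 \cdot 0 = 0$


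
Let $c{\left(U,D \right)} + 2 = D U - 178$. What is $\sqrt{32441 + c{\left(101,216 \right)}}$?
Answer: $\sqrt{54077} \approx 232.54$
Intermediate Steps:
$c{\left(U,D \right)} = -180 + D U$ ($c{\left(U,D \right)} = -2 + \left(D U - 178\right) = -2 + \left(-178 + D U\right) = -180 + D U$)
$\sqrt{32441 + c{\left(101,216 \right)}} = \sqrt{32441 + \left(-180 + 216 \cdot 101\right)} = \sqrt{32441 + \left(-180 + 21816\right)} = \sqrt{32441 + 21636} = \sqrt{54077}$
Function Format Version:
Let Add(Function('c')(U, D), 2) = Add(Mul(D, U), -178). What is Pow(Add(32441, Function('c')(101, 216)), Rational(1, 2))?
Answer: Pow(54077, Rational(1, 2)) ≈ 232.54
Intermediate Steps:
Function('c')(U, D) = Add(-180, Mul(D, U)) (Function('c')(U, D) = Add(-2, Add(Mul(D, U), -178)) = Add(-2, Add(-178, Mul(D, U))) = Add(-180, Mul(D, U)))
Pow(Add(32441, Function('c')(101, 216)), Rational(1, 2)) = Pow(Add(32441, Add(-180, Mul(216, 101))), Rational(1, 2)) = Pow(Add(32441, Add(-180, 21816)), Rational(1, 2)) = Pow(Add(32441, 21636), Rational(1, 2)) = Pow(54077, Rational(1, 2))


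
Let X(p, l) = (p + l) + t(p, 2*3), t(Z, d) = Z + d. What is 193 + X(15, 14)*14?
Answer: 893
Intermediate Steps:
X(p, l) = 6 + l + 2*p (X(p, l) = (p + l) + (p + 2*3) = (l + p) + (p + 6) = (l + p) + (6 + p) = 6 + l + 2*p)
193 + X(15, 14)*14 = 193 + (6 + 14 + 2*15)*14 = 193 + (6 + 14 + 30)*14 = 193 + 50*14 = 193 + 700 = 893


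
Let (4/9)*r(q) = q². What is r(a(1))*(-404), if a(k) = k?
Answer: -909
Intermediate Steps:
r(q) = 9*q²/4
r(a(1))*(-404) = ((9/4)*1²)*(-404) = ((9/4)*1)*(-404) = (9/4)*(-404) = -909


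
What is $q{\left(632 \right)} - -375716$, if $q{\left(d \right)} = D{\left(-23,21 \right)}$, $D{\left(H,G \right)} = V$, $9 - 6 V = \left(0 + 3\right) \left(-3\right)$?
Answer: $375719$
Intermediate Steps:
$V = 3$ ($V = \frac{3}{2} - \frac{\left(0 + 3\right) \left(-3\right)}{6} = \frac{3}{2} - \frac{3 \left(-3\right)}{6} = \frac{3}{2} - - \frac{3}{2} = \frac{3}{2} + \frac{3}{2} = 3$)
$D{\left(H,G \right)} = 3$
$q{\left(d \right)} = 3$
$q{\left(632 \right)} - -375716 = 3 - -375716 = 3 + 375716 = 375719$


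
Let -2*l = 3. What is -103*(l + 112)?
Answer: -22763/2 ≈ -11382.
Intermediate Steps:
l = -3/2 (l = -½*3 = -3/2 ≈ -1.5000)
-103*(l + 112) = -103*(-3/2 + 112) = -103*221/2 = -22763/2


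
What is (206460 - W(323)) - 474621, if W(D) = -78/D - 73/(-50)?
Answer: -4330819829/16150 ≈ -2.6816e+5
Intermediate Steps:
W(D) = 73/50 - 78/D (W(D) = -78/D - 73*(-1/50) = -78/D + 73/50 = 73/50 - 78/D)
(206460 - W(323)) - 474621 = (206460 - (73/50 - 78/323)) - 474621 = (206460 - 1*19679/16150) - 474621 = (206460 - 19679/16150) - 474621 = 3334309321/16150 - 474621 = -4330819829/16150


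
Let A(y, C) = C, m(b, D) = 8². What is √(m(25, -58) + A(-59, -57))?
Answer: √7 ≈ 2.6458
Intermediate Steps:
m(b, D) = 64
√(m(25, -58) + A(-59, -57)) = √(64 - 57) = √7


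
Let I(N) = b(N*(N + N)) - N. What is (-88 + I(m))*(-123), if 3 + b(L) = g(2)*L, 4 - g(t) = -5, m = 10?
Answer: -208977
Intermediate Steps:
g(t) = 9 (g(t) = 4 - 1*(-5) = 4 + 5 = 9)
b(L) = -3 + 9*L
I(N) = -3 - N + 18*N**2 (I(N) = (-3 + 9*(N*(N + N))) - N = (-3 + 9*(N*(2*N))) - N = (-3 + 9*(2*N**2)) - N = (-3 + 18*N**2) - N = -3 - N + 18*N**2)
(-88 + I(m))*(-123) = (-88 + (-3 - 1*10 + 18*10**2))*(-123) = (-88 + (-3 - 10 + 18*100))*(-123) = (-88 + (-3 - 10 + 1800))*(-123) = (-88 + 1787)*(-123) = 1699*(-123) = -208977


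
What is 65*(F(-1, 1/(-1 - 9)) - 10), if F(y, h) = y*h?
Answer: -1287/2 ≈ -643.50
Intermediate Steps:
F(y, h) = h*y
65*(F(-1, 1/(-1 - 9)) - 10) = 65*(-1/(-1 - 9) - 10) = 65*(-1/(-10) - 10) = 65*(-⅒*(-1) - 10) = 65*(⅒ - 10) = 65*(-99/10) = -1287/2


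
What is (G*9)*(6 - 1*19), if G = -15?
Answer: 1755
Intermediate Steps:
(G*9)*(6 - 1*19) = (-15*9)*(6 - 1*19) = -135*(6 - 19) = -135*(-13) = 1755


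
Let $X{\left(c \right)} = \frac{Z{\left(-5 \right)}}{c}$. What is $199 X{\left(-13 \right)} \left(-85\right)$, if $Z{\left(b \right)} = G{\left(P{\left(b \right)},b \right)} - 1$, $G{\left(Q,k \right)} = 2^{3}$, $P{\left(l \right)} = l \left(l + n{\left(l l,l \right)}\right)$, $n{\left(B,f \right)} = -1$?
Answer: $\frac{118405}{13} \approx 9108.1$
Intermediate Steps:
$P{\left(l \right)} = l \left(-1 + l\right)$ ($P{\left(l \right)} = l \left(l - 1\right) = l \left(-1 + l\right)$)
$G{\left(Q,k \right)} = 8$
$Z{\left(b \right)} = 7$ ($Z{\left(b \right)} = 8 - 1 = 7$)
$X{\left(c \right)} = \frac{7}{c}$
$199 X{\left(-13 \right)} \left(-85\right) = 199 \frac{7}{-13} \left(-85\right) = 199 \cdot 7 \left(- \frac{1}{13}\right) \left(-85\right) = 199 \left(- \frac{7}{13}\right) \left(-85\right) = \left(- \frac{1393}{13}\right) \left(-85\right) = \frac{118405}{13}$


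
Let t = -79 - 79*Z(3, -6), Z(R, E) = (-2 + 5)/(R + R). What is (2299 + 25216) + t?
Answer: 54793/2 ≈ 27397.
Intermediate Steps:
Z(R, E) = 3/(2*R) (Z(R, E) = 3/((2*R)) = 3*(1/(2*R)) = 3/(2*R))
t = -237/2 (t = -79 - 237/(2*3) = -79 - 79*½ = -79 - 79/2 = -237/2 ≈ -118.50)
(2299 + 25216) + t = (2299 + 25216) - 237/2 = 27515 - 237/2 = 54793/2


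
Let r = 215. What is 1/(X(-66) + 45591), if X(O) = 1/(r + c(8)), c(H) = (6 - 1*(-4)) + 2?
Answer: 227/10349158 ≈ 2.1934e-5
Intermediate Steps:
c(H) = 12 (c(H) = (6 + 4) + 2 = 10 + 2 = 12)
X(O) = 1/227 (X(O) = 1/(215 + 12) = 1/227)
1/(X(-66) + 45591) = 1/(1/227 + 45591) = 1/(10349158/227) = 227/10349158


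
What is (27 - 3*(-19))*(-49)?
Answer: -4116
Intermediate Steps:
(27 - 3*(-19))*(-49) = (27 + 57)*(-49) = 84*(-49) = -4116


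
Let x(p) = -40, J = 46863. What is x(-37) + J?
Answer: 46823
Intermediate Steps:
x(-37) + J = -40 + 46863 = 46823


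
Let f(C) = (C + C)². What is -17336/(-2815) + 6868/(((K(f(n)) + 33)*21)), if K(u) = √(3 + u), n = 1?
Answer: 171985242/10660405 - 3434*√7/11361 ≈ 15.333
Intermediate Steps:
f(C) = 4*C² (f(C) = (2*C)² = 4*C²)
-17336/(-2815) + 6868/(((K(f(n)) + 33)*21)) = -17336/(-2815) + 6868/(((√(3 + 4*1²) + 33)*21)) = -17336*(-1/2815) + 6868/(((√(3 + 4*1) + 33)*21)) = 17336/2815 + 6868/(((√(3 + 4) + 33)*21)) = 17336/2815 + 6868/(((√7 + 33)*21)) = 17336/2815 + 6868/(((33 + √7)*21)) = 17336/2815 + 6868/(693 + 21*√7)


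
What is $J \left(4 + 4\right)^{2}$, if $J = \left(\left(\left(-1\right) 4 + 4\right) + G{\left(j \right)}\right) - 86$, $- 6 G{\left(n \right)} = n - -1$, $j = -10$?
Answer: $-5408$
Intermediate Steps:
$G{\left(n \right)} = - \frac{1}{6} - \frac{n}{6}$ ($G{\left(n \right)} = - \frac{n - -1}{6} = - \frac{n + 1}{6} = - \frac{1 + n}{6} = - \frac{1}{6} - \frac{n}{6}$)
$J = - \frac{169}{2}$ ($J = \left(\left(\left(-1\right) 4 + 4\right) - - \frac{3}{2}\right) - 86 = \left(\left(-4 + 4\right) + \left(- \frac{1}{6} + \frac{5}{3}\right)\right) - 86 = \left(0 + \frac{3}{2}\right) - 86 = \frac{3}{2} - 86 = - \frac{169}{2} \approx -84.5$)
$J \left(4 + 4\right)^{2} = - \frac{169 \left(4 + 4\right)^{2}}{2} = - \frac{169 \cdot 8^{2}}{2} = \left(- \frac{169}{2}\right) 64 = -5408$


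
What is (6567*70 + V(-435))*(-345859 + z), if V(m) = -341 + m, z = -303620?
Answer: -298055005806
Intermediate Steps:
(6567*70 + V(-435))*(-345859 + z) = (6567*70 + (-341 - 435))*(-345859 - 303620) = (459690 - 776)*(-649479) = 458914*(-649479) = -298055005806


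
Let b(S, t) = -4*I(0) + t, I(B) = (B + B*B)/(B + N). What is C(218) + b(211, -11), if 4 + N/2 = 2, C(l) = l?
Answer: 207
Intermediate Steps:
N = -4 (N = -8 + 2*2 = -8 + 4 = -4)
I(B) = (B + B**2)/(-4 + B) (I(B) = (B + B*B)/(B - 4) = (B + B**2)/(-4 + B))
b(S, t) = t (b(S, t) = -0*(1 + 0)/(-4 + 0) + t = -0/(-4) + t = -0*(-1)/4 + t = -4*0 + t = 0 + t = t)
C(218) + b(211, -11) = 218 - 11 = 207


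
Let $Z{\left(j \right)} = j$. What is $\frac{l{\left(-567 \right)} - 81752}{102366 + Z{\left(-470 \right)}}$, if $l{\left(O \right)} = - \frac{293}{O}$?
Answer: $- \frac{46353091}{57775032} \approx -0.8023$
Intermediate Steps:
$\frac{l{\left(-567 \right)} - 81752}{102366 + Z{\left(-470 \right)}} = \frac{- \frac{293}{-567} - 81752}{102366 - 470} = \frac{\left(-293\right) \left(- \frac{1}{567}\right) - 81752}{101896} = \left(\frac{293}{567} - 81752\right) \frac{1}{101896} = \left(- \frac{46353091}{567}\right) \frac{1}{101896} = - \frac{46353091}{57775032}$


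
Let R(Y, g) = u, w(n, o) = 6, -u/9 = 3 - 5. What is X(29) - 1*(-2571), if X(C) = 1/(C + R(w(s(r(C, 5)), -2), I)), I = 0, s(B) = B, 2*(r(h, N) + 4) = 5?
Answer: 120838/47 ≈ 2571.0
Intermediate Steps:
r(h, N) = -3/2 (r(h, N) = -4 + (1/2)*5 = -4 + 5/2 = -3/2)
u = 18 (u = -9*(3 - 5) = -9*(-2) = 18)
R(Y, g) = 18
X(C) = 1/(18 + C) (X(C) = 1/(C + 18) = 1/(18 + C))
X(29) - 1*(-2571) = 1/(18 + 29) - 1*(-2571) = 1/47 + 2571 = 120838/47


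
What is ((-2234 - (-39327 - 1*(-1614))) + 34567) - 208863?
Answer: -138817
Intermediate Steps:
((-2234 - (-39327 - 1*(-1614))) + 34567) - 208863 = ((-2234 - (-39327 + 1614)) + 34567) - 208863 = ((-2234 - 1*(-37713)) + 34567) - 208863 = ((-2234 + 37713) + 34567) - 208863 = (35479 + 34567) - 208863 = 70046 - 208863 = -138817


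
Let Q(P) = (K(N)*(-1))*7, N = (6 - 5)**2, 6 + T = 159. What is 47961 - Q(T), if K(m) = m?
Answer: 47968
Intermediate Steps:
T = 153 (T = -6 + 159 = 153)
N = 1 (N = 1**2 = 1)
Q(P) = -7 (Q(P) = (1*(-1))*7 = -1*7 = -7)
47961 - Q(T) = 47961 - 1*(-7) = 47961 + 7 = 47968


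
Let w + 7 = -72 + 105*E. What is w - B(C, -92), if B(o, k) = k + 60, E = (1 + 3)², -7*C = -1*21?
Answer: 1633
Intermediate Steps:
C = 3 (C = -(-1)*21/7 = -⅐*(-21) = 3)
E = 16 (E = 4² = 16)
B(o, k) = 60 + k
w = 1601 (w = -7 + (-72 + 105*16) = -7 + (-72 + 1680) = -7 + 1608 = 1601)
w - B(C, -92) = 1601 - (60 - 92) = 1601 - 1*(-32) = 1601 + 32 = 1633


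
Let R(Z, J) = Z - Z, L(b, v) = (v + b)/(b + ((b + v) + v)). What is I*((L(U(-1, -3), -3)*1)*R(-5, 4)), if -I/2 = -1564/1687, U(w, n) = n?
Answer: 0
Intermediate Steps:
L(b, v) = (b + v)/(2*b + 2*v) (L(b, v) = (b + v)/(b + (b + 2*v)) = (b + v)/(2*b + 2*v))
R(Z, J) = 0
I = 3128/1687 (I = -(-3128)/1687 = -2*(-1564/1687) = 3128/1687 ≈ 1.8542)
I*((L(U(-1, -3), -3)*1)*R(-5, 4)) = 3128*(((½)*1)*0)/1687 = 3128*((½)*0)/1687 = (3128/1687)*0 = 0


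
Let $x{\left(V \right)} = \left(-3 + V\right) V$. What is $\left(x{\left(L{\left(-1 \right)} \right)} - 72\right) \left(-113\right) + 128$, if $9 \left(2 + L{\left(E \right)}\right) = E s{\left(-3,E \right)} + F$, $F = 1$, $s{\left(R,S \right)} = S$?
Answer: $\frac{591640}{81} \approx 7304.2$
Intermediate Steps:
$L{\left(E \right)} = - \frac{17}{9} + \frac{E^{2}}{9}$ ($L{\left(E \right)} = -2 + \frac{E E + 1}{9} = -2 + \frac{E^{2} + 1}{9} = -2 + \frac{1 + E^{2}}{9} = -2 + \left(\frac{1}{9} + \frac{E^{2}}{9}\right) = - \frac{17}{9} + \frac{E^{2}}{9}$)
$x{\left(V \right)} = V \left(-3 + V\right)$
$\left(x{\left(L{\left(-1 \right)} \right)} - 72\right) \left(-113\right) + 128 = \left(\left(- \frac{17}{9} + \frac{\left(-1\right)^{2}}{9}\right) \left(-3 - \left(\frac{17}{9} - \frac{\left(-1\right)^{2}}{9}\right)\right) - 72\right) \left(-113\right) + 128 = \left(\left(- \frac{17}{9} + \frac{1}{9} \cdot 1\right) \left(-3 + \left(- \frac{17}{9} + \frac{1}{9} \cdot 1\right)\right) - 72\right) \left(-113\right) + 128 = \left(\left(- \frac{17}{9} + \frac{1}{9}\right) \left(-3 + \left(- \frac{17}{9} + \frac{1}{9}\right)\right) - 72\right) \left(-113\right) + 128 = \left(- \frac{16 \left(-3 - \frac{16}{9}\right)}{9} - 72\right) \left(-113\right) + 128 = \left(\left(- \frac{16}{9}\right) \left(- \frac{43}{9}\right) - 72\right) \left(-113\right) + 128 = \left(\frac{688}{81} - 72\right) \left(-113\right) + 128 = \left(- \frac{5144}{81}\right) \left(-113\right) + 128 = \frac{581272}{81} + 128 = \frac{591640}{81}$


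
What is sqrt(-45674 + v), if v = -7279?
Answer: I*sqrt(52953) ≈ 230.12*I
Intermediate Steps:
sqrt(-45674 + v) = sqrt(-45674 - 7279) = sqrt(-52953) = I*sqrt(52953)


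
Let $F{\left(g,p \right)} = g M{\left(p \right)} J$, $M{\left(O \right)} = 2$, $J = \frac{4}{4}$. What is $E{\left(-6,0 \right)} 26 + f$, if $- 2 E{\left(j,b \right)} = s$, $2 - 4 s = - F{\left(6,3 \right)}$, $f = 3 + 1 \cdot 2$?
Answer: $- \frac{81}{2} \approx -40.5$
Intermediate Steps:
$J = 1$ ($J = 4 \cdot \frac{1}{4} = 1$)
$f = 5$ ($f = 3 + 2 = 5$)
$F{\left(g,p \right)} = 2 g$ ($F{\left(g,p \right)} = g 2 \cdot 1 = 2 g 1 = 2 g$)
$s = \frac{7}{2}$ ($s = \frac{1}{2} - \frac{\left(-1\right) 2 \cdot 6}{4} = \frac{1}{2} - \frac{\left(-1\right) 12}{4} = \frac{1}{2} - -3 = \frac{1}{2} + 3 = \frac{7}{2} \approx 3.5$)
$E{\left(j,b \right)} = - \frac{7}{4}$ ($E{\left(j,b \right)} = \left(- \frac{1}{2}\right) \frac{7}{2} = - \frac{7}{4}$)
$E{\left(-6,0 \right)} 26 + f = \left(- \frac{7}{4}\right) 26 + 5 = - \frac{91}{2} + 5 = - \frac{81}{2}$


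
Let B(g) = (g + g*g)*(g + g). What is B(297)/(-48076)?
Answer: -13143141/12019 ≈ -1093.5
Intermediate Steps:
B(g) = 2*g*(g + g**2) (B(g) = (g + g**2)*(2*g) = 2*g*(g + g**2))
B(297)/(-48076) = (2*297**2*(1 + 297))/(-48076) = (2*88209*298)*(-1/48076) = 52572564*(-1/48076) = -13143141/12019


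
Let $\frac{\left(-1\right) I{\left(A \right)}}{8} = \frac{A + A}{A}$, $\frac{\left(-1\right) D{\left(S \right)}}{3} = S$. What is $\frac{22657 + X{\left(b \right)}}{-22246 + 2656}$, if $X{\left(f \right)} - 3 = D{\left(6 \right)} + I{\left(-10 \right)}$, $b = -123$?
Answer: $- \frac{3771}{3265} \approx -1.155$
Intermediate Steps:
$D{\left(S \right)} = - 3 S$
$I{\left(A \right)} = -16$ ($I{\left(A \right)} = - 8 \frac{A + A}{A} = - 8 \frac{2 A}{A} = \left(-8\right) 2 = -16$)
$X{\left(f \right)} = -31$ ($X{\left(f \right)} = 3 - 34 = -31$)
$\frac{22657 + X{\left(b \right)}}{-22246 + 2656} = \frac{22657 - 31}{-22246 + 2656} = \frac{22626}{-19590} = 22626 \left(- \frac{1}{19590}\right) = - \frac{3771}{3265}$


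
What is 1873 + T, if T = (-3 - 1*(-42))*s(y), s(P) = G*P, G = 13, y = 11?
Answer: 7450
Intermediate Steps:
s(P) = 13*P
T = 5577 (T = (-3 - 1*(-42))*(13*11) = (-3 + 42)*143 = 39*143 = 5577)
1873 + T = 1873 + 5577 = 7450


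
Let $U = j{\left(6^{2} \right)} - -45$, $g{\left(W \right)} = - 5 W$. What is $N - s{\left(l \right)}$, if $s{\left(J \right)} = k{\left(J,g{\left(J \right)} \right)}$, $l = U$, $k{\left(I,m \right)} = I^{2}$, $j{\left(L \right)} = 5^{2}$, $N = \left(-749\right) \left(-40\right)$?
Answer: $25060$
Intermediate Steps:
$N = 29960$
$j{\left(L \right)} = 25$
$U = 70$ ($U = 25 - -45 = 25 + 45 = 70$)
$l = 70$
$s{\left(J \right)} = J^{2}$
$N - s{\left(l \right)} = 29960 - 70^{2} = 29960 - 4900 = 25060$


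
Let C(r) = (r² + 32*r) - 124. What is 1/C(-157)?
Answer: 1/19501 ≈ 5.1279e-5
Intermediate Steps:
C(r) = -124 + r² + 32*r
1/C(-157) = 1/(-124 + (-157)² + 32*(-157)) = 1/(-124 + 24649 - 5024) = 1/19501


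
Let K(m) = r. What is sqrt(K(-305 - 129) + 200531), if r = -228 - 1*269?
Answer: 3*sqrt(22226) ≈ 447.25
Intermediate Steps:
r = -497 (r = -228 - 269 = -497)
K(m) = -497
sqrt(K(-305 - 129) + 200531) = sqrt(-497 + 200531) = sqrt(200034) = 3*sqrt(22226)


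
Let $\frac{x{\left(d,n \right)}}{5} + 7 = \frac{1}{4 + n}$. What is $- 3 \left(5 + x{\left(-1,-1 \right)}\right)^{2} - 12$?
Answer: $- \frac{7261}{3} \approx -2420.3$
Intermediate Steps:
$x{\left(d,n \right)} = -35 + \frac{5}{4 + n}$
$- 3 \left(5 + x{\left(-1,-1 \right)}\right)^{2} - 12 = - 3 \left(5 + \frac{5 \left(-27 - -7\right)}{4 - 1}\right)^{2} - 12 = - 3 \left(5 + \frac{5 \left(-27 + 7\right)}{3}\right)^{2} - 12 = - 3 \left(5 + 5 \cdot \frac{1}{3} \left(-20\right)\right)^{2} - 12 = - 3 \left(5 - \frac{100}{3}\right)^{2} - 12 = - 3 \left(- \frac{85}{3}\right)^{2} - 12 = \left(-3\right) \frac{7225}{9} - 12 = - \frac{7225}{3} - 12 = - \frac{7261}{3}$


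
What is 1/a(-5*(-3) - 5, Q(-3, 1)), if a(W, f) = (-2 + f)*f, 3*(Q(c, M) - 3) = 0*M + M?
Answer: 9/40 ≈ 0.22500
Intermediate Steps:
Q(c, M) = 3 + M/3 (Q(c, M) = 3 + (0*M + M)/3 = 3 + (0 + M)/3 = 3 + M/3)
a(W, f) = f*(-2 + f)
1/a(-5*(-3) - 5, Q(-3, 1)) = 1/((3 + (1/3)*1)*(-2 + (3 + (1/3)*1))) = 1/((3 + 1/3)*(-2 + (3 + 1/3))) = 1/(10*(-2 + 10/3)/3) = 1/((10/3)*(4/3)) = 1/(40/9) = 9/40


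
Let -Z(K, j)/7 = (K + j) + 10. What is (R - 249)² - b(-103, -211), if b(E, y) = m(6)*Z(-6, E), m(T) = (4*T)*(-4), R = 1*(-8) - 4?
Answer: 134649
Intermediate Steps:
R = -12 (R = -8 - 4 = -12)
m(T) = -16*T
Z(K, j) = -70 - 7*K - 7*j (Z(K, j) = -7*((K + j) + 10) = -7*(10 + K + j) = -70 - 7*K - 7*j)
b(E, y) = 2688 + 672*E (b(E, y) = (-16*6)*(-70 - 7*(-6) - 7*E) = -96*(-70 + 42 - 7*E) = -96*(-28 - 7*E) = 2688 + 672*E)
(R - 249)² - b(-103, -211) = (-12 - 249)² - (2688 + 672*(-103)) = (-261)² - (2688 - 69216) = 68121 - 1*(-66528) = 68121 + 66528 = 134649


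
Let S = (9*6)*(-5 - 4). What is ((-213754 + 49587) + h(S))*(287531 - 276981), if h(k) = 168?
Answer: -1730189450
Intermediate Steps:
S = -486 (S = 54*(-9) = -486)
((-213754 + 49587) + h(S))*(287531 - 276981) = ((-213754 + 49587) + 168)*(287531 - 276981) = (-164167 + 168)*10550 = -163999*10550 = -1730189450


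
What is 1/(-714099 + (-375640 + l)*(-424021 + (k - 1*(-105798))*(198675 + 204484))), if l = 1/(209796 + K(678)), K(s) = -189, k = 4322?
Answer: -209607/3495554101259552939354 ≈ -5.9964e-17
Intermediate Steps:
l = 1/209607 (l = 1/(209796 - 189) = 1/209607 ≈ 4.7708e-6)
1/(-714099 + (-375640 + l)*(-424021 + (k - 1*(-105798))*(198675 + 204484))) = 1/(-714099 + (-375640 + 1/209607)*(-424021 + (4322 - 1*(-105798))*(198675 + 204484))) = 1/(-714099 - 78736773479*(-424021 + (4322 + 105798)*403159)/209607) = 1/(-714099 - 78736773479*(-424021 + 110120*403159)/209607) = 1/(-714099 - 78736773479*(-424021 + 44395869080)/209607) = 1/(-714099 - 78736773479/209607*44395445059) = 1/(-714099 - 3495554101109872790261/209607) = 1/(-3495554101259552939354/209607) = -209607/3495554101259552939354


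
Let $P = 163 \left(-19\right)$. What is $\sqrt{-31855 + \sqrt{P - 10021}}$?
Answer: $\sqrt{-31855 + i \sqrt{13118}} \approx 0.3209 + 178.48 i$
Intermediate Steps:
$P = -3097$
$\sqrt{-31855 + \sqrt{P - 10021}} = \sqrt{-31855 + \sqrt{-3097 - 10021}} = \sqrt{-31855 + \sqrt{-13118}} = \sqrt{-31855 + i \sqrt{13118}}$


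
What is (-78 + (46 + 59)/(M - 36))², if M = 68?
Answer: 5716881/1024 ≈ 5582.9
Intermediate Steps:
(-78 + (46 + 59)/(M - 36))² = (-78 + (46 + 59)/(68 - 36))² = (-78 + 105/32)² = (-2391/32)² = 5716881/1024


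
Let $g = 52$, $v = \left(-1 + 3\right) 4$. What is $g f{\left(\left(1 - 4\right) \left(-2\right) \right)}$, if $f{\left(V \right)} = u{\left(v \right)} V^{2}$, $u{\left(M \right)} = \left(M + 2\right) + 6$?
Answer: $29952$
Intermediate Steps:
$v = 8$ ($v = 2 \cdot 4 = 8$)
$u{\left(M \right)} = 8 + M$ ($u{\left(M \right)} = \left(2 + M\right) + 6 = 8 + M$)
$f{\left(V \right)} = 16 V^{2}$ ($f{\left(V \right)} = \left(8 + 8\right) V^{2} = 16 V^{2}$)
$g f{\left(\left(1 - 4\right) \left(-2\right) \right)} = 52 \cdot 16 \left(\left(1 - 4\right) \left(-2\right)\right)^{2} = 52 \cdot 16 \left(\left(-3\right) \left(-2\right)\right)^{2} = 52 \cdot 16 \cdot 6^{2} = 52 \cdot 16 \cdot 36 = 52 \cdot 576 = 29952$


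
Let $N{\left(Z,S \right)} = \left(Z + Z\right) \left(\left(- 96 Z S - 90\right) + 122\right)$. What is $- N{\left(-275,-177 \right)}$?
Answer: $-2570022400$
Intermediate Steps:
$N{\left(Z,S \right)} = 2 Z \left(32 - 96 S Z\right)$ ($N{\left(Z,S \right)} = 2 Z \left(\left(- 96 S Z - 90\right) + 122\right) = 2 Z \left(\left(-90 - 96 S Z\right) + 122\right) = 2 Z \left(32 - 96 S Z\right)$)
$- N{\left(-275,-177 \right)} = - 64 \left(-275\right) \left(1 - \left(-531\right) \left(-275\right)\right) = - 64 \left(-275\right) \left(1 - 146025\right) = - 64 \left(-275\right) \left(-146024\right) = \left(-1\right) 2570022400 = -2570022400$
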